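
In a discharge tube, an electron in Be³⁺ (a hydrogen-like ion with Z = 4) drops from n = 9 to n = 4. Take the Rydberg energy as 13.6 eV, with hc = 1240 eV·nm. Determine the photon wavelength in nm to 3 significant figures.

114 nm

For Z = 4 the level energies scale as Z², so the effective Rydberg energy is 13.6 × 16 = 217.6 eV.
ΔE = 217.6 × (1/4² − 1/9²) = 217.6 × 0.05015 = 10.91 eV.
λ = hc/ΔE = 1240 / 10.91 = 114 nm.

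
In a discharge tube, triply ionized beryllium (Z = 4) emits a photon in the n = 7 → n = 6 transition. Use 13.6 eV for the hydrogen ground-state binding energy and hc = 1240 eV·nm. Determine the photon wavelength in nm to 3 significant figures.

For Z = 4 the level energies scale as Z², so the effective Rydberg energy is 13.6 × 16 = 217.6 eV.
ΔE = 217.6 × (1/6² − 1/7²) = 217.6 × 0.007370 = 1.604 eV.
λ = hc/ΔE = 1240 / 1.604 = 773 nm.

773 nm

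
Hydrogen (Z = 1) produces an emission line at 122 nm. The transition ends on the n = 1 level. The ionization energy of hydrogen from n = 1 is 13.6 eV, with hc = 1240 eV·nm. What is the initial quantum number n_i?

The photon energy is ΔE = hc/λ = 1240 / 122 = 10.16 eV.
With Z = 1, ΔE = 13.60 × (1/n_f² − 1/n_i²), so 1/n_f² − 1/n_i² = 0.7473.
With n_f = 1: 1/n_i² = 1/1 − 0.7473 = 0.2527, so n_i ≈ 1.99.

n_i = 2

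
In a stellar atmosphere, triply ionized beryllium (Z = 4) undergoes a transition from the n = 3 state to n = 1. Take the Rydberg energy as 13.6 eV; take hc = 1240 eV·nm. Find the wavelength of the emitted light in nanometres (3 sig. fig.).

For Z = 4 the level energies scale as Z², so the effective Rydberg energy is 13.6 × 16 = 217.6 eV.
ΔE = 217.6 × (1/1² − 1/3²) = 217.6 × 0.8889 = 193.4 eV.
λ = hc/ΔE = 1240 / 193.4 = 6.41 nm.

6.41 nm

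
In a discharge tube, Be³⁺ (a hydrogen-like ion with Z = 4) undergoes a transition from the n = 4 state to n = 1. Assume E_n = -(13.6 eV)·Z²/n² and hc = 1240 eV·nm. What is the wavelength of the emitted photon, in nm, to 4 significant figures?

For Z = 4 the level energies scale as Z², so the effective Rydberg energy is 13.6 × 16 = 217.6 eV.
ΔE = 217.6 × (1/1² − 1/4²) = 217.6 × 0.9375 = 204.0 eV.
λ = hc/ΔE = 1240 / 204.0 = 6.078 nm.

6.078 nm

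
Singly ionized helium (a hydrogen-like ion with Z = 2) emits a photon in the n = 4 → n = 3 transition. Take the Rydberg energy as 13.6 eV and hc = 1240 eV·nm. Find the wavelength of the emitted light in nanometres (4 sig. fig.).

For Z = 2 the level energies scale as Z², so the effective Rydberg energy is 13.6 × 4 = 54.40 eV.
ΔE = 54.40 × (1/3² − 1/4²) = 54.40 × 0.04861 = 2.644 eV.
λ = hc/ΔE = 1240 / 2.644 = 468.9 nm.

468.9 nm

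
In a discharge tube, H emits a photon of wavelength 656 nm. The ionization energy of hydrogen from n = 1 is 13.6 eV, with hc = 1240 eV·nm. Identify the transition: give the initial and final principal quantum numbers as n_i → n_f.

The photon energy is ΔE = hc/λ = 1240 / 656 = 1.890 eV.
With Z = 1, ΔE = 13.60 × (1/n_f² − 1/n_i²), so 1/n_f² − 1/n_i² = 0.1390.
Trying n_f = 2 gives 1/n_i² = 0.1110, i.e. n_i ≈ 3; this pair matches.

n_i = 3, n_f = 2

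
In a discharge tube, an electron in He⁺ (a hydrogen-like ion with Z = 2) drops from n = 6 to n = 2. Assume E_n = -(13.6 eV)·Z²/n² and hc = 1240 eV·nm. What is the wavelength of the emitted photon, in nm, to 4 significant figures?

For Z = 2 the level energies scale as Z², so the effective Rydberg energy is 13.6 × 4 = 54.40 eV.
ΔE = 54.40 × (1/2² − 1/6²) = 54.40 × 0.2222 = 12.09 eV.
λ = hc/ΔE = 1240 / 12.09 = 102.6 nm.

102.6 nm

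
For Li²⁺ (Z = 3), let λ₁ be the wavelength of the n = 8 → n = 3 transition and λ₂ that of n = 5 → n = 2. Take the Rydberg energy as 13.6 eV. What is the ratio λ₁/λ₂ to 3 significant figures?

λ ∝ 1/ΔE ∝ 1/(1/n_f² − 1/n_i²), and the Z² and hc factors cancel in the ratio.
λ₁/λ₂ = (1/2² − 1/5²)/(1/3² − 1/8²) = 0.2100/0.09549 = 2.20.

2.20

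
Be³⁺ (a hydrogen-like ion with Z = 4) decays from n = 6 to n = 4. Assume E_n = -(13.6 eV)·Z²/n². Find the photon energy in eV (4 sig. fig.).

The Bohr energies scale as Z², so for Z = 4: E_n = −217.6/n² eV.
E_6 = −217.6/36 = −6.044 eV and E_4 = −217.6/16 = −13.60 eV.
The photon energy is |E_6 − E_4| = 7.556 eV.

7.556 eV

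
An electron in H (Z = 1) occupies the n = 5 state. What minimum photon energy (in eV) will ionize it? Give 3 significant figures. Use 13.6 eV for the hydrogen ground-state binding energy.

0.544 eV

E_5 = −13.60/25 = −0.544 eV, so ionization (to E = 0) requires 0.544 eV.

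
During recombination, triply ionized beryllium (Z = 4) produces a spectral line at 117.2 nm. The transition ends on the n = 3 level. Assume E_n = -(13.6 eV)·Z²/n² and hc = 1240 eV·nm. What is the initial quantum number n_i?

The photon energy is ΔE = hc/λ = 1240 / 117.2 = 10.58 eV.
With Z = 4, ΔE = 217.6 × (1/n_f² − 1/n_i²), so 1/n_f² − 1/n_i² = 0.04862.
With n_f = 3: 1/n_i² = 1/9 − 0.04862 = 0.06249, so n_i ≈ 4.00.

n_i = 4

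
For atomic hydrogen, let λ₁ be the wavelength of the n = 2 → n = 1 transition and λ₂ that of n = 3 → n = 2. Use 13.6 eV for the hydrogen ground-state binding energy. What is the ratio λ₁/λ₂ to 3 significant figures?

λ ∝ 1/ΔE ∝ 1/(1/n_f² − 1/n_i²), and the Z² and hc factors cancel in the ratio.
λ₁/λ₂ = (1/2² − 1/3²)/(1/1² − 1/2²) = 0.1389/0.7500 = 0.185.

0.185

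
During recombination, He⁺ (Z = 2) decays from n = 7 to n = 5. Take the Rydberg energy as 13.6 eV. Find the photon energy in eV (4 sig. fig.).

1.066 eV

The Bohr energies scale as Z², so for Z = 2: E_n = −54.40/n² eV.
E_7 = −54.40/49 = −1.110 eV and E_5 = −54.40/25 = −2.176 eV.
The photon energy is |E_7 − E_5| = 1.066 eV.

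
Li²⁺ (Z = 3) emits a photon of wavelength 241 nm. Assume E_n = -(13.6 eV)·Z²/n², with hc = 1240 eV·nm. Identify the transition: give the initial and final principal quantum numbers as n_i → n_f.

n_i = 7, n_f = 4

The photon energy is ΔE = hc/λ = 1240 / 241 = 5.145 eV.
With Z = 3, ΔE = 122.4 × (1/n_f² − 1/n_i²), so 1/n_f² − 1/n_i² = 0.04204.
Trying n_f = 4 gives 1/n_i² = 0.02046, i.e. n_i ≈ 7; this pair matches.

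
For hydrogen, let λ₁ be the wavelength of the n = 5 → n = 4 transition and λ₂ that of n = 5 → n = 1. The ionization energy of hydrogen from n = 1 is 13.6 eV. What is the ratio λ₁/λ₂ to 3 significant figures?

λ ∝ 1/ΔE ∝ 1/(1/n_f² − 1/n_i²), and the Z² and hc factors cancel in the ratio.
λ₁/λ₂ = (1/1² − 1/5²)/(1/4² − 1/5²) = 0.9600/0.02250 = 42.7.

42.7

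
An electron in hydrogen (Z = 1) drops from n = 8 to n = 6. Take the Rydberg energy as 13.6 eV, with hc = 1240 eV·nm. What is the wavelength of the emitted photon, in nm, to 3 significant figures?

7500 nm

ΔE = 13.60 × (1/6² − 1/8²) = 13.60 × 0.01215 = 0.1653 eV.
λ = hc/ΔE = 1240 / 0.1653 = 7500 nm.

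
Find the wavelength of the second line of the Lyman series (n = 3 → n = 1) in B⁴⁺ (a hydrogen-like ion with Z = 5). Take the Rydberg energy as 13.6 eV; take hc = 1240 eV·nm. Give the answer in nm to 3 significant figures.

4.10 nm

The Lyman series terminates on n_f = 1; the second line has n_i = 1+2 = 3.
ΔE = 340.0 × (1/1² − 1/3²) = 302.2 eV.
λ = 1240 / 302.2 = 4.10 nm.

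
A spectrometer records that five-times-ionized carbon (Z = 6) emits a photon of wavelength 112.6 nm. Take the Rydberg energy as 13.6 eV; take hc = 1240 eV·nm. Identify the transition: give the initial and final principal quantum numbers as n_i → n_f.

n_i = 5, n_f = 4

The photon energy is ΔE = hc/λ = 1240 / 112.6 = 11.01 eV.
With Z = 6, ΔE = 489.6 × (1/n_f² − 1/n_i²), so 1/n_f² − 1/n_i² = 0.02249.
Trying n_f = 4 gives 1/n_i² = 0.04001, i.e. n_i ≈ 5; this pair matches.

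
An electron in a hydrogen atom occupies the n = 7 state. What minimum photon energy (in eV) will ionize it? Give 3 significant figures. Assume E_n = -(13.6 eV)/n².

0.278 eV

E_7 = −13.60/49 = −0.278 eV, so ionization (to E = 0) requires 0.278 eV.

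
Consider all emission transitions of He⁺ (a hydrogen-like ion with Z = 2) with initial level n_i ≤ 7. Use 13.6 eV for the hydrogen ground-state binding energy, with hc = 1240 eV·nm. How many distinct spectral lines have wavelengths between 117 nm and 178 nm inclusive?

Enumerate all n_i → n_f pairs with 1 ≤ n_f < n_i ≤ 7 and compute λ = 1240 / [13.6·4·(1/n_f² − 1/n_i²)].
Lines falling in [117, 178] nm: 4→2 (121.6 nm), 3→2 (164.1 nm).

2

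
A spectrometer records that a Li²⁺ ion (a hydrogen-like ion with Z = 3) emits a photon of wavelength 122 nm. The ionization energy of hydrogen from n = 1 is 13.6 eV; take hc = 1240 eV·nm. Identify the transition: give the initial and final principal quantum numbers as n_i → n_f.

The photon energy is ΔE = hc/λ = 1240 / 122 = 10.16 eV.
With Z = 3, ΔE = 122.4 × (1/n_f² − 1/n_i²), so 1/n_f² − 1/n_i² = 0.08304.
Trying n_f = 3 gives 1/n_i² = 0.02807, i.e. n_i ≈ 6; this pair matches.

n_i = 6, n_f = 3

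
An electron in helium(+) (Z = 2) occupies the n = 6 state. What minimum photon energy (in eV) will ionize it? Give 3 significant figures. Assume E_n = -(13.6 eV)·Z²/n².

E_n = −13.6 Z²/n² = −54.40/n² eV for Z = 2.
E_6 = −54.40/36 = −1.51 eV, so ionization (to E = 0) requires 1.51 eV.

1.51 eV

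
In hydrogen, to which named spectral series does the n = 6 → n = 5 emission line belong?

Pfund

The series is set by the lower level: n_f = 5 is the Pfund series.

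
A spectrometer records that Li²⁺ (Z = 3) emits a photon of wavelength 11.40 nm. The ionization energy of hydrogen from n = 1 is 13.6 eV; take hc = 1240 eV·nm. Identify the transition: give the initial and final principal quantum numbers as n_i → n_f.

n_i = 3, n_f = 1

The photon energy is ΔE = hc/λ = 1240 / 11.40 = 108.8 eV.
With Z = 3, ΔE = 122.4 × (1/n_f² − 1/n_i²), so 1/n_f² − 1/n_i² = 0.8887.
Trying n_f = 1 gives 1/n_i² = 0.1113, i.e. n_i ≈ 3; this pair matches.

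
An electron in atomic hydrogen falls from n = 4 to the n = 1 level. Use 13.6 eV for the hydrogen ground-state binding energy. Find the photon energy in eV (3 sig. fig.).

E_4 = −13.60/16 = −0.8500 eV and E_1 = −13.60/1 = −13.60 eV.
The photon energy is |E_4 − E_1| = 12.8 eV.

12.8 eV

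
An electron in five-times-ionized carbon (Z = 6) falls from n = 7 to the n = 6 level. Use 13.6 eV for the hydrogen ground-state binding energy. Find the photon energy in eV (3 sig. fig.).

3.61 eV

The Bohr energies scale as Z², so for Z = 6: E_n = −489.6/n² eV.
E_7 = −489.6/49 = −9.992 eV and E_6 = −489.6/36 = −13.60 eV.
The photon energy is |E_7 − E_6| = 3.61 eV.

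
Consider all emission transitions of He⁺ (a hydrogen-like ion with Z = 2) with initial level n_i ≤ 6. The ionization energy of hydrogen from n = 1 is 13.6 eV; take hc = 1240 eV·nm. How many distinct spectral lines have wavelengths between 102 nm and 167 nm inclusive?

4

Enumerate all n_i → n_f pairs with 1 ≤ n_f < n_i ≤ 6 and compute λ = 1240 / [13.6·4·(1/n_f² − 1/n_i²)].
Lines falling in [102, 167] nm: 6→2 (102.6 nm), 5→2 (108.5 nm), 4→2 (121.6 nm), 3→2 (164.1 nm).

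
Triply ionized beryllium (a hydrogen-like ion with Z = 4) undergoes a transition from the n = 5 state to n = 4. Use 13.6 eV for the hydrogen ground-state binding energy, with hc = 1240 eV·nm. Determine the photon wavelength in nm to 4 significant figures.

253.3 nm

For Z = 4 the level energies scale as Z², so the effective Rydberg energy is 13.6 × 16 = 217.6 eV.
ΔE = 217.6 × (1/4² − 1/5²) = 217.6 × 0.02250 = 4.896 eV.
λ = hc/ΔE = 1240 / 4.896 = 253.3 nm.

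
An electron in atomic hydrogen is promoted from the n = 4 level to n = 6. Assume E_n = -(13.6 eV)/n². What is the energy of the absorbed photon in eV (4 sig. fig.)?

0.4722 eV

E_6 = −13.60/36 = −0.3778 eV and E_4 = −13.60/16 = −0.8500 eV.
The photon energy is |E_6 − E_4| = 0.4722 eV.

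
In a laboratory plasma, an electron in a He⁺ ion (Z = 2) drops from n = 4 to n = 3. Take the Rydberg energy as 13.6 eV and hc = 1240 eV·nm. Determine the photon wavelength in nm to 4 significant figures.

468.9 nm

For Z = 2 the level energies scale as Z², so the effective Rydberg energy is 13.6 × 4 = 54.40 eV.
ΔE = 54.40 × (1/3² − 1/4²) = 54.40 × 0.04861 = 2.644 eV.
λ = hc/ΔE = 1240 / 2.644 = 468.9 nm.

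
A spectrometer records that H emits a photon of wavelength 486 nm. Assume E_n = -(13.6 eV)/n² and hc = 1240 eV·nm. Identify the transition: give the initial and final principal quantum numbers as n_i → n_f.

The photon energy is ΔE = hc/λ = 1240 / 486 = 2.551 eV.
With Z = 1, ΔE = 13.60 × (1/n_f² − 1/n_i²), so 1/n_f² − 1/n_i² = 0.1876.
Trying n_f = 2 gives 1/n_i² = 0.06239, i.e. n_i ≈ 4; this pair matches.

n_i = 4, n_f = 2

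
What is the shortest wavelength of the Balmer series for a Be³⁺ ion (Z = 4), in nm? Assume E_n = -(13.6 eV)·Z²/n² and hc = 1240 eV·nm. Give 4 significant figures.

22.79 nm

The Balmer series has lower level n_f = 2; the series limit corresponds to n_i → ∞.
ΔE_max = 13.6 × 16 / 2² = 54.40 eV.
λ_min = 1240 / 54.40 = 22.79 nm.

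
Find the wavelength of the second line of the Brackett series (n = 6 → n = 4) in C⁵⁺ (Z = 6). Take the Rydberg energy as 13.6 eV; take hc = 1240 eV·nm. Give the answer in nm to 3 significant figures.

72.9 nm

The Brackett series terminates on n_f = 4; the second line has n_i = 4+2 = 6.
ΔE = 489.6 × (1/4² − 1/6²) = 17.00 eV.
λ = 1240 / 17.00 = 72.9 nm.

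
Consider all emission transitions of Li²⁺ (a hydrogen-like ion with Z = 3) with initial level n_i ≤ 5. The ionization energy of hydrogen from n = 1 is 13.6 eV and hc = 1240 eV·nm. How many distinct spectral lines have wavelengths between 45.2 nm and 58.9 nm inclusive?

2

Enumerate all n_i → n_f pairs with 1 ≤ n_f < n_i ≤ 5 and compute λ = 1240 / [13.6·9·(1/n_f² − 1/n_i²)].
Lines falling in [45.2, 58.9] nm: 5→2 (48.24 nm), 4→2 (54.03 nm).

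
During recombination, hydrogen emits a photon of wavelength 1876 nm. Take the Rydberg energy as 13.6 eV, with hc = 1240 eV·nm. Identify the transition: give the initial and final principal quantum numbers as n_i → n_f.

The photon energy is ΔE = hc/λ = 1240 / 1876 = 0.6610 eV.
With Z = 1, ΔE = 13.60 × (1/n_f² − 1/n_i²), so 1/n_f² − 1/n_i² = 0.04860.
Trying n_f = 3 gives 1/n_i² = 0.06251, i.e. n_i ≈ 4; this pair matches.

n_i = 4, n_f = 3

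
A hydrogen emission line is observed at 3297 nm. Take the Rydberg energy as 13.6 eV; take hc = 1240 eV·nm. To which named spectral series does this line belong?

ΔE = 1240/3297 = 0.3761 eV.
This matches 13.6 × (1/5² − 1/9²), so n_f = 5: the Pfund series.

Pfund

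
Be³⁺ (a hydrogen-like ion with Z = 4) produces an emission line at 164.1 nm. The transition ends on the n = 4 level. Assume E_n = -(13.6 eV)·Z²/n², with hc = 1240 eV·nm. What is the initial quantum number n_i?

The photon energy is ΔE = hc/λ = 1240 / 164.1 = 7.556 eV.
With Z = 4, ΔE = 217.6 × (1/n_f² − 1/n_i²), so 1/n_f² − 1/n_i² = 0.03473.
With n_f = 4: 1/n_i² = 1/16 − 0.03473 = 0.02777, so n_i ≈ 6.00.

n_i = 6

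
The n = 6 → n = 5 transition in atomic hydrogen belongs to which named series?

The series is set by the lower level: n_f = 5 is the Pfund series.

Pfund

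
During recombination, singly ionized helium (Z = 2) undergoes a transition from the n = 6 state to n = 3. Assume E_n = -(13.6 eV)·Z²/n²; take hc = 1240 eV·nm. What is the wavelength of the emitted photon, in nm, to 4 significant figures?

For Z = 2 the level energies scale as Z², so the effective Rydberg energy is 13.6 × 4 = 54.40 eV.
ΔE = 54.40 × (1/3² − 1/6²) = 54.40 × 0.08333 = 4.533 eV.
λ = hc/ΔE = 1240 / 4.533 = 273.5 nm.

273.5 nm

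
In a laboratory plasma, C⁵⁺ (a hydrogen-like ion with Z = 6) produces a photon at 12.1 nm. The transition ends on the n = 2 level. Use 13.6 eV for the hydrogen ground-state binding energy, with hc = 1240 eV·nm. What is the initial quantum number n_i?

The photon energy is ΔE = hc/λ = 1240 / 12.1 = 102.5 eV.
With Z = 6, ΔE = 489.6 × (1/n_f² − 1/n_i²), so 1/n_f² − 1/n_i² = 0.2093.
With n_f = 2: 1/n_i² = 1/4 − 0.2093 = 0.04069, so n_i ≈ 4.96.

n_i = 5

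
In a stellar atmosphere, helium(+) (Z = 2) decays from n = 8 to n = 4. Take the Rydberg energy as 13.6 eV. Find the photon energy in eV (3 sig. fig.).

The Bohr energies scale as Z², so for Z = 2: E_n = −54.40/n² eV.
E_8 = −54.40/64 = −0.8500 eV and E_4 = −54.40/16 = −3.400 eV.
The photon energy is |E_8 − E_4| = 2.55 eV.

2.55 eV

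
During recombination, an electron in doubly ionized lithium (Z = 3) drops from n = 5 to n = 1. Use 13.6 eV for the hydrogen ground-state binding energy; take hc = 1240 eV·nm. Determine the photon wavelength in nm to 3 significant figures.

For Z = 3 the level energies scale as Z², so the effective Rydberg energy is 13.6 × 9 = 122.4 eV.
ΔE = 122.4 × (1/1² − 1/5²) = 122.4 × 0.9600 = 117.5 eV.
λ = hc/ΔE = 1240 / 117.5 = 10.6 nm.

10.6 nm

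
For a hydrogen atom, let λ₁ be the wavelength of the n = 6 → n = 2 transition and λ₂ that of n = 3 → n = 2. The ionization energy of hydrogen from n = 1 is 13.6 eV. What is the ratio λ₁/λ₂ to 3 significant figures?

0.625

λ ∝ 1/ΔE ∝ 1/(1/n_f² − 1/n_i²), and the Z² and hc factors cancel in the ratio.
λ₁/λ₂ = (1/2² − 1/3²)/(1/2² − 1/6²) = 0.1389/0.2222 = 0.625.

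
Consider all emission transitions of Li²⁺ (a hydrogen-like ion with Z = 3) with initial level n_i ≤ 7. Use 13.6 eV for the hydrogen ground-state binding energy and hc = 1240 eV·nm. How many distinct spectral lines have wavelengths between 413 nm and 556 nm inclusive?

Enumerate all n_i → n_f pairs with 1 ≤ n_f < n_i ≤ 7 and compute λ = 1240 / [13.6·9·(1/n_f² − 1/n_i²)].
Lines falling in [413, 556] nm: 5→4 (450.3 nm), 7→5 (517.1 nm).

2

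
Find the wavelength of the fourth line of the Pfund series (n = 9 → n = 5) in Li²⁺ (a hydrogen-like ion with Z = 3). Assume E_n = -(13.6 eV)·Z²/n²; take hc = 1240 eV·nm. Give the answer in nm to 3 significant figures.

The Pfund series terminates on n_f = 5; the fourth line has n_i = 5+4 = 9.
ΔE = 122.4 × (1/5² − 1/9²) = 3.385 eV.
λ = 1240 / 3.385 = 366 nm.

366 nm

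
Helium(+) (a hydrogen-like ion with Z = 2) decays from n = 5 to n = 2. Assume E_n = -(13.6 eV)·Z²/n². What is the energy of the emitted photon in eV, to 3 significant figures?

11.4 eV

The Bohr energies scale as Z², so for Z = 2: E_n = −54.40/n² eV.
E_5 = −54.40/25 = −2.176 eV and E_2 = −54.40/4 = −13.60 eV.
The photon energy is |E_5 − E_2| = 11.4 eV.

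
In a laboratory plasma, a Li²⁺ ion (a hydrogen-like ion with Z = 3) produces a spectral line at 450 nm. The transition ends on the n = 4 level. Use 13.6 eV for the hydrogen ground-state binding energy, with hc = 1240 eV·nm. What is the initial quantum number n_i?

The photon energy is ΔE = hc/λ = 1240 / 450 = 2.756 eV.
With Z = 3, ΔE = 122.4 × (1/n_f² − 1/n_i²), so 1/n_f² − 1/n_i² = 0.02251.
With n_f = 4: 1/n_i² = 1/16 − 0.02251 = 0.03999, so n_i ≈ 5.00.

n_i = 5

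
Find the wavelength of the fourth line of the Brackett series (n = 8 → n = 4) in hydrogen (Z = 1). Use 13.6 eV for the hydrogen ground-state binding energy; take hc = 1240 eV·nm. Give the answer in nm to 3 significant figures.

1950 nm

The Brackett series terminates on n_f = 4; the fourth line has n_i = 4+4 = 8.
ΔE = 13.60 × (1/4² − 1/8²) = 0.6375 eV.
λ = 1240 / 0.6375 = 1950 nm.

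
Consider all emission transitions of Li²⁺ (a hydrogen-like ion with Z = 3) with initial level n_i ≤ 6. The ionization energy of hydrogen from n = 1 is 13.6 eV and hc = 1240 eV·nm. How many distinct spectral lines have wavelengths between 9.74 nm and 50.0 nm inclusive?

7

Enumerate all n_i → n_f pairs with 1 ≤ n_f < n_i ≤ 6 and compute λ = 1240 / [13.6·9·(1/n_f² − 1/n_i²)].
Lines falling in [9.74, 50.0] nm: 6→1 (10.42 nm), 5→1 (10.55 nm), 4→1 (10.81 nm), 3→1 (11.40 nm), 2→1 (13.51 nm), 6→2 (45.59 nm), 5→2 (48.24 nm).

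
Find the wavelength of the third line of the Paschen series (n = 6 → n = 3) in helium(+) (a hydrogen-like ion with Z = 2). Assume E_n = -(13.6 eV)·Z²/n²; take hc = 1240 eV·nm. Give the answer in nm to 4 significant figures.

273.5 nm

The Paschen series terminates on n_f = 3; the third line has n_i = 3+3 = 6.
ΔE = 54.40 × (1/3² − 1/6²) = 4.533 eV.
λ = 1240 / 4.533 = 273.5 nm.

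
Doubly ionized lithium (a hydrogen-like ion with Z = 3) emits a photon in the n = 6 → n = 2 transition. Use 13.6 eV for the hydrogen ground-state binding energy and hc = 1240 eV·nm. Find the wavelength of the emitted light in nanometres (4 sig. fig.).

For Z = 3 the level energies scale as Z², so the effective Rydberg energy is 13.6 × 9 = 122.4 eV.
ΔE = 122.4 × (1/2² − 1/6²) = 122.4 × 0.2222 = 27.20 eV.
λ = hc/ΔE = 1240 / 27.20 = 45.59 nm.

45.59 nm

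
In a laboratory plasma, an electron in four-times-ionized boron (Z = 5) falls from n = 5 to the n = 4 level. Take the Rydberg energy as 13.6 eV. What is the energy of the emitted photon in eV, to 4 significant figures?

7.650 eV

The Bohr energies scale as Z², so for Z = 5: E_n = −340.0/n² eV.
E_5 = −340.0/25 = −13.60 eV and E_4 = −340.0/16 = −21.25 eV.
The photon energy is |E_5 − E_4| = 7.650 eV.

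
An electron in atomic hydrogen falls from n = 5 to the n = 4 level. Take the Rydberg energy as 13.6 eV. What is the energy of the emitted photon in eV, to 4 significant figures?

0.3060 eV

E_5 = −13.60/25 = −0.5440 eV and E_4 = −13.60/16 = −0.8500 eV.
The photon energy is |E_5 − E_4| = 0.3060 eV.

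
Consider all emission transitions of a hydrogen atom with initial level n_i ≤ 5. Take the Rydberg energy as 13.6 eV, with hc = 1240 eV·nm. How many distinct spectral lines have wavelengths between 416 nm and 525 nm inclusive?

Enumerate all n_i → n_f pairs with 1 ≤ n_f < n_i ≤ 5 and compute λ = 1240 / [13.6·1·(1/n_f² − 1/n_i²)].
Lines falling in [416, 525] nm: 5→2 (434.2 nm), 4→2 (486.3 nm).

2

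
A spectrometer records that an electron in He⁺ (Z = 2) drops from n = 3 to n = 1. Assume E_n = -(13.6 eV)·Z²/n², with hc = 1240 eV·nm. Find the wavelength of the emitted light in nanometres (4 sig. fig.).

25.64 nm

For Z = 2 the level energies scale as Z², so the effective Rydberg energy is 13.6 × 4 = 54.40 eV.
ΔE = 54.40 × (1/1² − 1/3²) = 54.40 × 0.8889 = 48.36 eV.
λ = hc/ΔE = 1240 / 48.36 = 25.64 nm.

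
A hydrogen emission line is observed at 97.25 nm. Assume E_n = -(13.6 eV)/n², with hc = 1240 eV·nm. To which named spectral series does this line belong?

ΔE = 1240/97.25 = 12.75 eV.
This matches 13.6 × (1/1² − 1/4²), so n_f = 1: the Lyman series.

Lyman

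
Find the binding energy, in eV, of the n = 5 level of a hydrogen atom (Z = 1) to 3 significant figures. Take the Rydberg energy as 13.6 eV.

E_5 = −13.60/25 = −0.544 eV, so ionization (to E = 0) requires 0.544 eV.

0.544 eV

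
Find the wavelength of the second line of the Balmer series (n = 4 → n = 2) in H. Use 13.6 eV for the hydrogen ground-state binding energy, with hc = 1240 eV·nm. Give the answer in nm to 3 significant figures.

The Balmer series terminates on n_f = 2; the second line has n_i = 2+2 = 4.
ΔE = 13.60 × (1/2² − 1/4²) = 2.550 eV.
λ = 1240 / 2.550 = 486 nm.

486 nm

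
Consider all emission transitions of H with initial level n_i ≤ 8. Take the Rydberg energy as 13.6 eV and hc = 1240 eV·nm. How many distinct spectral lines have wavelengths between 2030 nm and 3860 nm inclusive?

3

Enumerate all n_i → n_f pairs with 1 ≤ n_f < n_i ≤ 8 and compute λ = 1240 / [13.6·1·(1/n_f² − 1/n_i²)].
Lines falling in [2030, 3860] nm: 7→4 (2166 nm), 6→4 (2626 nm), 8→5 (3741 nm).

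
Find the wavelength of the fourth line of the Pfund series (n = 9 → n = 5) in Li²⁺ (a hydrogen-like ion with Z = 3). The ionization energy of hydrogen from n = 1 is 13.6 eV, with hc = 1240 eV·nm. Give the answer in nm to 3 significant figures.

The Pfund series terminates on n_f = 5; the fourth line has n_i = 5+4 = 9.
ΔE = 122.4 × (1/5² − 1/9²) = 3.385 eV.
λ = 1240 / 3.385 = 366 nm.

366 nm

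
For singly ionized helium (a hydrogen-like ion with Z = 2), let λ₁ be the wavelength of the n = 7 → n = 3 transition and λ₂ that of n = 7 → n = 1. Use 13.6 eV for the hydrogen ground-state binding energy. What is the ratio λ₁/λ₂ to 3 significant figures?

λ ∝ 1/ΔE ∝ 1/(1/n_f² − 1/n_i²), and the Z² and hc factors cancel in the ratio.
λ₁/λ₂ = (1/1² − 1/7²)/(1/3² − 1/7²) = 0.9796/0.09070 = 10.8.

10.8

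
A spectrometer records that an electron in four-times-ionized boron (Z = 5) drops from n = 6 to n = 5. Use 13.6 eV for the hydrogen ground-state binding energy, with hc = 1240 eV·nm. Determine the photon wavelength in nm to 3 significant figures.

298 nm

For Z = 5 the level energies scale as Z², so the effective Rydberg energy is 13.6 × 25 = 340.0 eV.
ΔE = 340.0 × (1/5² − 1/6²) = 340.0 × 0.01222 = 4.156 eV.
λ = hc/ΔE = 1240 / 4.156 = 298 nm.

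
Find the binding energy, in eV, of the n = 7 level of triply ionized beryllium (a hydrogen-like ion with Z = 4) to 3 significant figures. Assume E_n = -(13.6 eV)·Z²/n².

4.44 eV

E_n = −13.6 Z²/n² = −217.6/n² eV for Z = 4.
E_7 = −217.6/49 = −4.44 eV, so ionization (to E = 0) requires 4.44 eV.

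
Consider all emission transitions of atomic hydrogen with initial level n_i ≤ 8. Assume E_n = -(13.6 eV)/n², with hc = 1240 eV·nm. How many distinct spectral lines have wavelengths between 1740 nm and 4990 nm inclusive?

7

Enumerate all n_i → n_f pairs with 1 ≤ n_f < n_i ≤ 8 and compute λ = 1240 / [13.6·1·(1/n_f² − 1/n_i²)].
Lines falling in [1740, 4990] nm: 4→3 (1876 nm), 8→4 (1945 nm), 7→4 (2166 nm), 6→4 (2626 nm), 8→5 (3741 nm), 5→4 (4052 nm), 7→5 (4654 nm).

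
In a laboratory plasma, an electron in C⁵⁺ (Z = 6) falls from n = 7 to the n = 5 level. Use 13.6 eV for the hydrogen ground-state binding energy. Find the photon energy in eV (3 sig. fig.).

The Bohr energies scale as Z², so for Z = 6: E_n = −489.6/n² eV.
E_7 = −489.6/49 = −9.992 eV and E_5 = −489.6/25 = −19.58 eV.
The photon energy is |E_7 − E_5| = 9.59 eV.

9.59 eV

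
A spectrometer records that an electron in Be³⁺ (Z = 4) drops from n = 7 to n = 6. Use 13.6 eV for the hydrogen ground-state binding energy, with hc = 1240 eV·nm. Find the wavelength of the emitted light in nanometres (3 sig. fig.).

773 nm

For Z = 4 the level energies scale as Z², so the effective Rydberg energy is 13.6 × 16 = 217.6 eV.
ΔE = 217.6 × (1/6² − 1/7²) = 217.6 × 0.007370 = 1.604 eV.
λ = hc/ΔE = 1240 / 1.604 = 773 nm.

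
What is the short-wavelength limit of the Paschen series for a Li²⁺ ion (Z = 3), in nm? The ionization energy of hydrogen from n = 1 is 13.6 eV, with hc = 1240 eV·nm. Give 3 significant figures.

The Paschen series has lower level n_f = 3; the series limit corresponds to n_i → ∞.
ΔE_max = 13.6 × 9 / 3² = 13.60 eV.
λ_min = 1240 / 13.60 = 91.2 nm.

91.2 nm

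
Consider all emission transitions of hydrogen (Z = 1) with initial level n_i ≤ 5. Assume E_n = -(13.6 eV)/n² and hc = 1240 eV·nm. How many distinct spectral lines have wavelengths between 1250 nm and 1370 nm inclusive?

1

Enumerate all n_i → n_f pairs with 1 ≤ n_f < n_i ≤ 5 and compute λ = 1240 / [13.6·1·(1/n_f² − 1/n_i²)].
Lines falling in [1250, 1370] nm: 5→3 (1282 nm).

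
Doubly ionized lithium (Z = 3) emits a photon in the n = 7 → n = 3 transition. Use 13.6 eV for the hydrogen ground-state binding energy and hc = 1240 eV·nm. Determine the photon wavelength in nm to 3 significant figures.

112 nm

For Z = 3 the level energies scale as Z², so the effective Rydberg energy is 13.6 × 9 = 122.4 eV.
ΔE = 122.4 × (1/3² − 1/7²) = 122.4 × 0.09070 = 11.10 eV.
λ = hc/ΔE = 1240 / 11.10 = 112 nm.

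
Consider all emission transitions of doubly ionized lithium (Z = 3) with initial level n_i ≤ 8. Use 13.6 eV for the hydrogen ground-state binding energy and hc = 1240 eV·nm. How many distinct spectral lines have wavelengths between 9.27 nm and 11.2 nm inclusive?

5

Enumerate all n_i → n_f pairs with 1 ≤ n_f < n_i ≤ 8 and compute λ = 1240 / [13.6·9·(1/n_f² − 1/n_i²)].
Lines falling in [9.27, 11.2] nm: 8→1 (10.29 nm), 7→1 (10.34 nm), 6→1 (10.42 nm), 5→1 (10.55 nm), 4→1 (10.81 nm).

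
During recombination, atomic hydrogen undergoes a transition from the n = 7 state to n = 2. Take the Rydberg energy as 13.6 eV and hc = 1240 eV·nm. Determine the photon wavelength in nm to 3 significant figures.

397 nm

ΔE = 13.60 × (1/2² − 1/7²) = 13.60 × 0.2296 = 3.122 eV.
λ = hc/ΔE = 1240 / 3.122 = 397 nm.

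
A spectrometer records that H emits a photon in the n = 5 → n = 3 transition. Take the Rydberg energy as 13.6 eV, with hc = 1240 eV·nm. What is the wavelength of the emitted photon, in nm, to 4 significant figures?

ΔE = 13.60 × (1/3² − 1/5²) = 13.60 × 0.07111 = 0.9671 eV.
λ = hc/ΔE = 1240 / 0.9671 = 1282 nm.

1282 nm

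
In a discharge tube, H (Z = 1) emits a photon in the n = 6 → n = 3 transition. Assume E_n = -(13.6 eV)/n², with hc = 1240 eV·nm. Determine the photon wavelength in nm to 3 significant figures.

ΔE = 13.60 × (1/3² − 1/6²) = 13.60 × 0.08333 = 1.133 eV.
λ = hc/ΔE = 1240 / 1.133 = 1090 nm.
This line belongs to the Paschen series.

1090 nm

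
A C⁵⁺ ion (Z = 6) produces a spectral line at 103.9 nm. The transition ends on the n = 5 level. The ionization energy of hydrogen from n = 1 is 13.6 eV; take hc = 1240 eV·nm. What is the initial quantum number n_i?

n_i = 8

The photon energy is ΔE = hc/λ = 1240 / 103.9 = 11.93 eV.
With Z = 6, ΔE = 489.6 × (1/n_f² − 1/n_i²), so 1/n_f² − 1/n_i² = 0.02438.
With n_f = 5: 1/n_i² = 1/25 − 0.02438 = 0.01562, so n_i ≈ 8.00.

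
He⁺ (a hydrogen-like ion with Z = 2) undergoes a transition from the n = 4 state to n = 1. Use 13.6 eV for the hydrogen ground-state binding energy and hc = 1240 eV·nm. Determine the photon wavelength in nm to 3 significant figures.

For Z = 2 the level energies scale as Z², so the effective Rydberg energy is 13.6 × 4 = 54.40 eV.
ΔE = 54.40 × (1/1² − 1/4²) = 54.40 × 0.9375 = 51.00 eV.
λ = hc/ΔE = 1240 / 51.00 = 24.3 nm.

24.3 nm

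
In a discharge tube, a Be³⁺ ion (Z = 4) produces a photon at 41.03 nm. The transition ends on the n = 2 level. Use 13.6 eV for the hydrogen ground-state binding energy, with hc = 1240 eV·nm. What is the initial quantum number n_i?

The photon energy is ΔE = hc/λ = 1240 / 41.03 = 30.22 eV.
With Z = 4, ΔE = 217.6 × (1/n_f² − 1/n_i²), so 1/n_f² − 1/n_i² = 0.1389.
With n_f = 2: 1/n_i² = 1/4 − 0.1389 = 0.1111, so n_i ≈ 3.00.

n_i = 3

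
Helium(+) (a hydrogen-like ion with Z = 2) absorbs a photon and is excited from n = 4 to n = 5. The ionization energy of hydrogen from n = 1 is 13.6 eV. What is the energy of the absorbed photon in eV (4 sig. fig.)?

1.224 eV

The Bohr energies scale as Z², so for Z = 2: E_n = −54.40/n² eV.
E_5 = −54.40/25 = −2.176 eV and E_4 = −54.40/16 = −3.400 eV.
The photon energy is |E_5 − E_4| = 1.224 eV.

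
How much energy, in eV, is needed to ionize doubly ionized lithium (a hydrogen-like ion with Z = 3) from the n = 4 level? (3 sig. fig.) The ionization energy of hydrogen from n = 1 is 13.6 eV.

E_n = −13.6 Z²/n² = −122.4/n² eV for Z = 3.
E_4 = −122.4/16 = −7.65 eV, so ionization (to E = 0) requires 7.65 eV.

7.65 eV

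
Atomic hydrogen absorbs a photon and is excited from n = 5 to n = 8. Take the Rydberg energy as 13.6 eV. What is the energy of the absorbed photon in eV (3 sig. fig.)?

E_8 = −13.60/64 = −0.2125 eV and E_5 = −13.60/25 = −0.5440 eV.
The photon energy is |E_8 − E_5| = 0.332 eV.

0.332 eV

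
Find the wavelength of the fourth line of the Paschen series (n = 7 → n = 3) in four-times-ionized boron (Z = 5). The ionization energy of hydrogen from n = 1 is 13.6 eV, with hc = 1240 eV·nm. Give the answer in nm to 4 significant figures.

The Paschen series terminates on n_f = 3; the fourth line has n_i = 3+4 = 7.
ΔE = 340.0 × (1/3² − 1/7²) = 30.84 eV.
λ = 1240 / 30.84 = 40.21 nm.

40.21 nm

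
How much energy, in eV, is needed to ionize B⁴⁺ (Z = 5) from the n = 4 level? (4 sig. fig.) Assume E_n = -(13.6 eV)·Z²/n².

21.25 eV

E_n = −13.6 Z²/n² = −340.0/n² eV for Z = 5.
E_4 = −340.0/16 = −21.25 eV, so ionization (to E = 0) requires 21.25 eV.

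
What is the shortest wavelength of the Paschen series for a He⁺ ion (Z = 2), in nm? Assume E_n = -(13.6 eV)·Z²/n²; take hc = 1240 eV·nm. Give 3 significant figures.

205 nm

The Paschen series has lower level n_f = 3; the series limit corresponds to n_i → ∞.
ΔE_max = 13.6 × 4 / 3² = 6.044 eV.
λ_min = 1240 / 6.044 = 205 nm.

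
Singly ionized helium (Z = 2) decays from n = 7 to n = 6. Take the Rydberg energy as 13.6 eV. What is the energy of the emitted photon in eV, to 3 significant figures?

The Bohr energies scale as Z², so for Z = 2: E_n = −54.40/n² eV.
E_7 = −54.40/49 = −1.110 eV and E_6 = −54.40/36 = −1.511 eV.
The photon energy is |E_7 − E_6| = 0.401 eV.

0.401 eV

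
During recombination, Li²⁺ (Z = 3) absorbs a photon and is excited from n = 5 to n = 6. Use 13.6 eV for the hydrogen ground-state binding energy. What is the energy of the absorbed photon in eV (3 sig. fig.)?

1.50 eV

The Bohr energies scale as Z², so for Z = 3: E_n = −122.4/n² eV.
E_6 = −122.4/36 = −3.400 eV and E_5 = −122.4/25 = −4.896 eV.
The photon energy is |E_6 − E_5| = 1.50 eV.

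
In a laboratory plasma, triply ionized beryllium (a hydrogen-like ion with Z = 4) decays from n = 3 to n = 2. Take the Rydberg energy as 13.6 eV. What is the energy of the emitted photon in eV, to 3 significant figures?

30.2 eV

The Bohr energies scale as Z², so for Z = 4: E_n = −217.6/n² eV.
E_3 = −217.6/9 = −24.18 eV and E_2 = −217.6/4 = −54.40 eV.
The photon energy is |E_3 − E_2| = 30.2 eV.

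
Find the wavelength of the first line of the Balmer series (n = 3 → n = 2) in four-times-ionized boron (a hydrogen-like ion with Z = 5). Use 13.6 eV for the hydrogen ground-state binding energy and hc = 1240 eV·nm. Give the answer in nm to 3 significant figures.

The Balmer series terminates on n_f = 2; the first line has n_i = 2+1 = 3.
ΔE = 340.0 × (1/2² − 1/3²) = 47.22 eV.
λ = 1240 / 47.22 = 26.3 nm.

26.3 nm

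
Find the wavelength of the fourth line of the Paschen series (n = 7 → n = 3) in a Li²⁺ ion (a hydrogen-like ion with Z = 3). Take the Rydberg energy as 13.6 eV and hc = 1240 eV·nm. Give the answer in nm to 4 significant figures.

The Paschen series terminates on n_f = 3; the fourth line has n_i = 3+4 = 7.
ΔE = 122.4 × (1/3² − 1/7²) = 11.10 eV.
λ = 1240 / 11.10 = 111.7 nm.

111.7 nm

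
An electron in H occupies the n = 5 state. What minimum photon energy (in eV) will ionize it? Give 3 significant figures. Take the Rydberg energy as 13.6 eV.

E_5 = −13.60/25 = −0.544 eV, so ionization (to E = 0) requires 0.544 eV.

0.544 eV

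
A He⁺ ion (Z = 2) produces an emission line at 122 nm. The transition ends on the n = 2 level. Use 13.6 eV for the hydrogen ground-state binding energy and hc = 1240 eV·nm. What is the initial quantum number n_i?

The photon energy is ΔE = hc/λ = 1240 / 122 = 10.16 eV.
With Z = 2, ΔE = 54.40 × (1/n_f² − 1/n_i²), so 1/n_f² − 1/n_i² = 0.1868.
With n_f = 2: 1/n_i² = 1/4 − 0.1868 = 0.06316, so n_i ≈ 3.98.

n_i = 4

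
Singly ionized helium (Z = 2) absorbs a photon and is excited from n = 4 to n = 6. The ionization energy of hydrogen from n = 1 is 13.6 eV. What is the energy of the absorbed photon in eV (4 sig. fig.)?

1.889 eV

The Bohr energies scale as Z², so for Z = 2: E_n = −54.40/n² eV.
E_6 = −54.40/36 = −1.511 eV and E_4 = −54.40/16 = −3.400 eV.
The photon energy is |E_6 − E_4| = 1.889 eV.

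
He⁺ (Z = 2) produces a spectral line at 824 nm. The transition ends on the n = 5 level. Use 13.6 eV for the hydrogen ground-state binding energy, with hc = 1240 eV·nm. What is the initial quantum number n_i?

The photon energy is ΔE = hc/λ = 1240 / 824 = 1.505 eV.
With Z = 2, ΔE = 54.40 × (1/n_f² − 1/n_i²), so 1/n_f² − 1/n_i² = 0.02766.
With n_f = 5: 1/n_i² = 1/25 − 0.02766 = 0.01234, so n_i ≈ 9.00.

n_i = 9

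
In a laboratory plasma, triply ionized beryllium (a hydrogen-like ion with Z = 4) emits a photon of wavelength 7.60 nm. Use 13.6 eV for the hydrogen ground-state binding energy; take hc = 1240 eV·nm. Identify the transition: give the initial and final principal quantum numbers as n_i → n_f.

n_i = 2, n_f = 1

The photon energy is ΔE = hc/λ = 1240 / 7.60 = 163.2 eV.
With Z = 4, ΔE = 217.6 × (1/n_f² − 1/n_i²), so 1/n_f² − 1/n_i² = 0.7498.
Trying n_f = 1 gives 1/n_i² = 0.2502, i.e. n_i ≈ 2; this pair matches.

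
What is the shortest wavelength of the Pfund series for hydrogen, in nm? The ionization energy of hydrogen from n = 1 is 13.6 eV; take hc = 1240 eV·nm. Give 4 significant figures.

2279 nm

The Pfund series has lower level n_f = 5; the series limit corresponds to n_i → ∞.
ΔE_max = 13.6 × 1 / 5² = 0.5440 eV.
λ_min = 1240 / 0.5440 = 2279 nm.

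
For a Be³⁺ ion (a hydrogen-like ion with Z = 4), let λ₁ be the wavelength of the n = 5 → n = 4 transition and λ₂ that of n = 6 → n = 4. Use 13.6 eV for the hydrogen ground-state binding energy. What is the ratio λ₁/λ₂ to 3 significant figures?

λ ∝ 1/ΔE ∝ 1/(1/n_f² − 1/n_i²), and the Z² and hc factors cancel in the ratio.
λ₁/λ₂ = (1/4² − 1/6²)/(1/4² − 1/5²) = 0.03472/0.02250 = 1.54.

1.54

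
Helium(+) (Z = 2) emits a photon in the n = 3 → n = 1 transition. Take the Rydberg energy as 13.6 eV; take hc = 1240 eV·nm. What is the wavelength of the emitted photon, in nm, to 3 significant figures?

For Z = 2 the level energies scale as Z², so the effective Rydberg energy is 13.6 × 4 = 54.40 eV.
ΔE = 54.40 × (1/1² − 1/3²) = 54.40 × 0.8889 = 48.36 eV.
λ = hc/ΔE = 1240 / 48.36 = 25.6 nm.

25.6 nm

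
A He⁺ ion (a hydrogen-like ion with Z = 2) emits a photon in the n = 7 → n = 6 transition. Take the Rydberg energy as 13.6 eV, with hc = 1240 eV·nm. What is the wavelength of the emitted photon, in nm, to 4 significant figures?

For Z = 2 the level energies scale as Z², so the effective Rydberg energy is 13.6 × 4 = 54.40 eV.
ΔE = 54.40 × (1/6² − 1/7²) = 54.40 × 0.007370 = 0.4009 eV.
λ = hc/ΔE = 1240 / 0.4009 = 3093 nm.

3093 nm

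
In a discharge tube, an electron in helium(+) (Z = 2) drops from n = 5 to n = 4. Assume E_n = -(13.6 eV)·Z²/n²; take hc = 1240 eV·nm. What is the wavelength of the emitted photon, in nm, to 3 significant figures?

For Z = 2 the level energies scale as Z², so the effective Rydberg energy is 13.6 × 4 = 54.40 eV.
ΔE = 54.40 × (1/4² − 1/5²) = 54.40 × 0.02250 = 1.224 eV.
λ = hc/ΔE = 1240 / 1.224 = 1010 nm.

1010 nm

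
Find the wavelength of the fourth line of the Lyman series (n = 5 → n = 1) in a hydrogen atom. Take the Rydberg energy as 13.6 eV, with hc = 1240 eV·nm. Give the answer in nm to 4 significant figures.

The Lyman series terminates on n_f = 1; the fourth line has n_i = 1+4 = 5.
ΔE = 13.60 × (1/1² − 1/5²) = 13.06 eV.
λ = 1240 / 13.06 = 94.98 nm.

94.98 nm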